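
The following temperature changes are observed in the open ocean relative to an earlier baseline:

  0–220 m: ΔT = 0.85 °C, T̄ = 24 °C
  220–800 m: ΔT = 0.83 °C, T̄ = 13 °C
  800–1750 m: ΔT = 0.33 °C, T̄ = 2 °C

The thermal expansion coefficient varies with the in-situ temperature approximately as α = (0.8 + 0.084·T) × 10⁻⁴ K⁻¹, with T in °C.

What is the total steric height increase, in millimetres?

Layer 1: α = (0.8 + 0.084×24)×10⁻⁴ = 2.816×10⁻⁴ K⁻¹
Layer 2: α = (0.8 + 0.084×13)×10⁻⁴ = 1.892×10⁻⁴ K⁻¹
Layer 3: α = (0.8 + 0.084×2)×10⁻⁴ = 0.968×10⁻⁴ K⁻¹
0–220 m: 0.85 × 2.816×10⁻⁴ × 220 = 0.0526592 m
0.83 × 580 × 1.892×10⁻⁴ = 0.09108088 m
800–1750 m: 950 × 0.33 × 0.968×10⁻⁴ = 0.0303468 m
Δh = 0.0526592 + 0.09108088 + 0.0303468 = 0.17408688 m ≈ 174 mm

174 mm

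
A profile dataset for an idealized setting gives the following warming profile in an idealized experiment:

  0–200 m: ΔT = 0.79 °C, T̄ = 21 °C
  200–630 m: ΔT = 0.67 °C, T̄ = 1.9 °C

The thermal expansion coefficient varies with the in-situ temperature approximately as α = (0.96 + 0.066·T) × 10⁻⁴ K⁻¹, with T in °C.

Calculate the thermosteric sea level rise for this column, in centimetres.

Layer 1: α = (0.96 + 0.066×21)×10⁻⁴ = 2.346×10⁻⁴ K⁻¹
Layer 2: α = (0.96 + 0.066×1.9)×10⁻⁴ = 1.0854×10⁻⁴ K⁻¹
200 × 2.346×10⁻⁴ × 0.79 = 0.0370668 m
1.0854×10⁻⁴ × 430 × 0.67 = 0.031270374 m
Δh = 0.0370668 + 0.031270374 = 0.068337174 m ≈ 6.83 cm

Δh ≈ 6.83 cm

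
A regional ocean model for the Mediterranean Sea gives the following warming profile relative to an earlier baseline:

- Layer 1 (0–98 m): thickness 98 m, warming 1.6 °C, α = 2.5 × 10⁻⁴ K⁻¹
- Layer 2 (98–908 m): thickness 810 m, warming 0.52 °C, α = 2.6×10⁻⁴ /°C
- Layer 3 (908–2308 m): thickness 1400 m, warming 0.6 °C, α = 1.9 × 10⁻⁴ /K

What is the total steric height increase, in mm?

Layer 1: 98 × 1.6 × 2.5×10⁻⁴ = 0.03920 m
2.6×10⁻⁴ × 810 × 0.52 = 0.109512 m
908–2308 m: 1400 × 1.9×10⁻⁴ × 0.6 = 0.15960 m
Δh = 0.03920 + 0.109512 + 0.15960 = 0.308312 m ≈ 310 mm

Δh ≈ 310 mm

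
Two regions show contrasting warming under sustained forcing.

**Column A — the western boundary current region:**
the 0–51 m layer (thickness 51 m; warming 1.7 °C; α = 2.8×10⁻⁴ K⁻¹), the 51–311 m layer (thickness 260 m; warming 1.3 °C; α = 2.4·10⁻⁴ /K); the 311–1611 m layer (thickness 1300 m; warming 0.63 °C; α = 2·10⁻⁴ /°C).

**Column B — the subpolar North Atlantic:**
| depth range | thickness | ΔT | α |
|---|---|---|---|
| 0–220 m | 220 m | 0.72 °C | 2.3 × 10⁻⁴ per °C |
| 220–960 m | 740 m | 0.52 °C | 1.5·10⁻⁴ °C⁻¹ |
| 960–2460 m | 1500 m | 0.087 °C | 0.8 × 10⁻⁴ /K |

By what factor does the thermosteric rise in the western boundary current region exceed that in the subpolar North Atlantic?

A 0–51 m: 2.8×10⁻⁴ × 51 × 1.7 = 0.024276 m
A Layer 2: 260 × 1.3 × 2.4×10⁻⁴ = 0.08112 m
A 0.63 × 1300 × 2×10⁻⁴ = 0.16380 m
A total: 0.269196 m
B 220 × 2.3×10⁻⁴ × 0.72 = 0.036432 m
B 220–960 m: 1.5×10⁻⁴ × 0.52 × 740 = 0.05772 m
B Layer 3: 0.087 × 0.8×10⁻⁴ × 1500 = 0.01044 m
B total: 0.104592 m
Ratio: 0.269196 / 0.104592 ≈ 2.574

≈ 2.6×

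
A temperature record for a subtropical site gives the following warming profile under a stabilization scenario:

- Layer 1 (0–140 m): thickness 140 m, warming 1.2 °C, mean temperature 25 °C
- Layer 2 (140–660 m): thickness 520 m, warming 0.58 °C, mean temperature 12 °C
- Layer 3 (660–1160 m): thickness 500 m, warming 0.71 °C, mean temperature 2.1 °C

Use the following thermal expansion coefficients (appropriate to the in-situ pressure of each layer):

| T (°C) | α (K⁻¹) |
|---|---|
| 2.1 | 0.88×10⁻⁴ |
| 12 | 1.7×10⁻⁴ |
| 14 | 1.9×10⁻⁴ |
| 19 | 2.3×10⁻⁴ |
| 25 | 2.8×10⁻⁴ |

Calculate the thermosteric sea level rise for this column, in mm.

130 mm of thermosteric rise

Layer 1 at 25 °C → α = 2.8×10⁻⁴ K⁻¹
Layer 2 at 12 °C → α = 1.7×10⁻⁴ K⁻¹
Layer 3 at 2.1 °C → α = 0.88×10⁻⁴ K⁻¹
Layer 1: 1.2 × 140 × 2.8×10⁻⁴ = 0.04704 m
140–660 m: 0.58 × 1.7×10⁻⁴ × 520 = 0.051272 m
660–1160 m: 0.88×10⁻⁴ × 0.71 × 500 = 0.03124 m
Δh = 0.04704 + 0.051272 + 0.03124 = 0.129552 m ≈ 130 mm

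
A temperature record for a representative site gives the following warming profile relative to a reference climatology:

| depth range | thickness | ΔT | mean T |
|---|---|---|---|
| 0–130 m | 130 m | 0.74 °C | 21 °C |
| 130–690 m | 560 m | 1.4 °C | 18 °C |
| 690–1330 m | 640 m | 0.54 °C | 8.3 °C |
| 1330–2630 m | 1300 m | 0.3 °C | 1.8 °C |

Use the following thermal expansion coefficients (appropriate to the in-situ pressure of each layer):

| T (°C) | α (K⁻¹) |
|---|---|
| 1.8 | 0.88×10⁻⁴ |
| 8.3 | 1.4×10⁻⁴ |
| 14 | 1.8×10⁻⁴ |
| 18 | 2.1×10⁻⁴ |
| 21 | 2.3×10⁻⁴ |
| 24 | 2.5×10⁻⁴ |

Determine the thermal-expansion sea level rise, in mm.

Layer 1 at 21 °C → α = 2.3×10⁻⁴ K⁻¹
Layer 2 at 18 °C → α = 2.1×10⁻⁴ K⁻¹
Layer 3 at 8.3 °C → α = 1.4×10⁻⁴ K⁻¹
Layer 4 at 1.8 °C → α = 0.88×10⁻⁴ K⁻¹
Layer 1: 130 × 2.3×10⁻⁴ × 0.74 = 0.022126 m
Layer 2: 560 × 2.1×10⁻⁴ × 1.4 = 0.16464 m
Layer 3: 0.54 × 640 × 1.4×10⁻⁴ = 0.048384 m
Layer 4: 0.3 × 0.88×10⁻⁴ × 1300 = 0.03432 m
Δh = 0.022126 + 0.16464 + 0.048384 + 0.03432 = 0.26947 m

269 mm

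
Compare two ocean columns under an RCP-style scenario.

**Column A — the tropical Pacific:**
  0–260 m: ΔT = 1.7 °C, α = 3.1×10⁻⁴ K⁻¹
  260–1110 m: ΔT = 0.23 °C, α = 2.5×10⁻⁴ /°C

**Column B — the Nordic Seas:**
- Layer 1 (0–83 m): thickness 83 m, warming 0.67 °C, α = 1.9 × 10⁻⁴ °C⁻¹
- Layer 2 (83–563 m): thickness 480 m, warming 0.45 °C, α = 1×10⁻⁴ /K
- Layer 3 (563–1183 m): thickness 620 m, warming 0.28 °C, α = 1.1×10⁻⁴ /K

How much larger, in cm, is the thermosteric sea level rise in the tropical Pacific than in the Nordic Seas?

13 cm

A 260 × 3.1×10⁻⁴ × 1.7 = 0.13702 m
A Layer 2: 850 × 0.23 × 2.5×10⁻⁴ = 0.048875 m
A total: 0.185895 m
B 83 × 0.67 × 1.9×10⁻⁴ = 0.0105659 m
B Layer 2: 480 × 1×10⁻⁴ × 0.45 = 0.02160 m
B 0.28 × 1.1×10⁻⁴ × 620 = 0.019096 m
B total: 0.0512619 m
Difference: 0.185895 − 0.0512619 = 0.1346331 m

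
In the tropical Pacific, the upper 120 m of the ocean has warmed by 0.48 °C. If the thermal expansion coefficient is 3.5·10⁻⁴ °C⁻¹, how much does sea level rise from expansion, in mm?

Δh = αΔT·H = 3.5×10⁻⁴ × 0.48 × 120 = 0.02016 m

Δh = 20.2 mm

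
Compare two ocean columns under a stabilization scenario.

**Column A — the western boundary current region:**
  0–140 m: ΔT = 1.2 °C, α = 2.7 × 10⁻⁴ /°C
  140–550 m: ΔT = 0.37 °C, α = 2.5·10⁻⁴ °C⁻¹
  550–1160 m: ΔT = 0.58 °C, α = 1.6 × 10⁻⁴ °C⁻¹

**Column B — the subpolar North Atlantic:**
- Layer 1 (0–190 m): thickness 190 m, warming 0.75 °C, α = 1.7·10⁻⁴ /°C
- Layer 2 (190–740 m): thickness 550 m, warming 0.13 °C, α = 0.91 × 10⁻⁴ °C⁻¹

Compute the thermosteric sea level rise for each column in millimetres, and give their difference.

Δh_A ≈ 140 mm, Δh_B ≈ 31 mm; difference ≈ 110 mm

A Layer 1: 140 × 1.2 × 2.7×10⁻⁴ = 0.04536 m
A 410 × 0.37 × 2.5×10⁻⁴ = 0.037925 m
A 0.58 × 610 × 1.6×10⁻⁴ = 0.056608 m
A total: 0.139893 m
B 0–190 m: 1.7×10⁻⁴ × 0.75 × 190 = 0.024225 m
B 550 × 0.91×10⁻⁴ × 0.13 = 0.0065065 m
B total: 0.0307315 m
Difference: 0.139893 − 0.0307315 = 0.1091615 m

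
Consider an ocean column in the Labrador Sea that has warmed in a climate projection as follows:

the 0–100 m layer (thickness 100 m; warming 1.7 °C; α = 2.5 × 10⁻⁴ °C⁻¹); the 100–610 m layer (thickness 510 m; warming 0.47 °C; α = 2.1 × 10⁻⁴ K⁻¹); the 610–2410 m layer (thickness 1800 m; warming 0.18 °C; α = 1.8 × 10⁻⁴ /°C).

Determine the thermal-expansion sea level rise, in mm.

100 × 2.5×10⁻⁴ × 1.7 = 0.04250 m
Layer 2: 2.1×10⁻⁴ × 510 × 0.47 = 0.050337 m
1800 × 0.18 × 1.8×10⁻⁴ = 0.05832 m
Δh = 0.04250 + 0.050337 + 0.05832 = 0.151157 m ≈ 150 mm

Δh = 150 mm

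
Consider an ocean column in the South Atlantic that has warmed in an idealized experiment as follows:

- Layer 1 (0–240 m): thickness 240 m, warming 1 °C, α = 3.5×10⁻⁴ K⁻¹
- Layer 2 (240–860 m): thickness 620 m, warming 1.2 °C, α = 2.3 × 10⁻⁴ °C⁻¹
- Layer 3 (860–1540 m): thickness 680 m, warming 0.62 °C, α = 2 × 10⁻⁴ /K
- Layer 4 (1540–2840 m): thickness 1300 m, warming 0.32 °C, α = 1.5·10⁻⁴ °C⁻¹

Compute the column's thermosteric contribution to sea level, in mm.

about 400 mm

0–240 m: 3.5×10⁻⁴ × 1 × 240 = 0.08400 m
Layer 2: 1.2 × 2.3×10⁻⁴ × 620 = 0.17112 m
2×10⁻⁴ × 680 × 0.62 = 0.08432 m
1540–2840 m: 1.5×10⁻⁴ × 0.32 × 1300 = 0.06240 m
Δh = 0.08400 + 0.17112 + 0.08432 + 0.06240 = 0.40184 m ≈ 400 mm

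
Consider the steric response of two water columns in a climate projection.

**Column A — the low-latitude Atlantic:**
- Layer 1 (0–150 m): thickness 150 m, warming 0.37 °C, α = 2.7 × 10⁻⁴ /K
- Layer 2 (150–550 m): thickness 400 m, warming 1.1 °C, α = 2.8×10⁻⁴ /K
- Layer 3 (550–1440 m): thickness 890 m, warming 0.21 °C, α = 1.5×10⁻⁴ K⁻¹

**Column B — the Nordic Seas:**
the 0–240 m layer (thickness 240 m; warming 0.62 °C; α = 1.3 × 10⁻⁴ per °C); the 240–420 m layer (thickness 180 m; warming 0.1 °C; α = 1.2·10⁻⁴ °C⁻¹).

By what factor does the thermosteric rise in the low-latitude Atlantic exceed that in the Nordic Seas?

A Layer 1: 150 × 2.7×10⁻⁴ × 0.37 = 0.014985 m
A 2.8×10⁻⁴ × 400 × 1.1 = 0.12320 m
A Layer 3: 890 × 1.5×10⁻⁴ × 0.21 = 0.028035 m
A total: 0.16622 m
B 240 × 0.62 × 1.3×10⁻⁴ = 0.019344 m
B 1.2×10⁻⁴ × 0.1 × 180 = 0.00216 m
B total: 0.021504 m
Ratio: 0.16622 / 0.021504 ≈ 7.730

7.73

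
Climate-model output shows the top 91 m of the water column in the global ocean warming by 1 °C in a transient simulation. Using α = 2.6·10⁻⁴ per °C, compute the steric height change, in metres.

Δh ≈ 0.024 m

Δh = αΔT·H = 2.6×10⁻⁴ × 1 × 91 = 0.02366 m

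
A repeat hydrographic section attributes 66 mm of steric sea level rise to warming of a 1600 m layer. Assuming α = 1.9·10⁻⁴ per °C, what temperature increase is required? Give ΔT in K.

ΔT = Δh/(αH) = 0.066 / (1.9×10⁻⁴ × 1600) ≈ 0.2171 K

about 0.217 K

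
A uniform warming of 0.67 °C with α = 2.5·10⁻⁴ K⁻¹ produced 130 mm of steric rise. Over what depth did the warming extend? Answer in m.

H = Δh/(αΔT) = 0.13 / (2.5×10⁻⁴ × 0.67) ≈ 776.1 m

about 776 m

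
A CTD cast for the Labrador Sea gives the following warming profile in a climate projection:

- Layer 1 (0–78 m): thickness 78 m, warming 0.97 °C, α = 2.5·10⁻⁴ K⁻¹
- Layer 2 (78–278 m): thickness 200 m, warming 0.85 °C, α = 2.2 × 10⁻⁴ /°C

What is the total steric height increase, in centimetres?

Δh = 5.6 cm

Layer 1: 0.97 × 2.5×10⁻⁴ × 78 = 0.018915 m
200 × 0.85 × 2.2×10⁻⁴ = 0.03740 m
Δh = 0.018915 + 0.03740 = 0.056315 m ≈ 5.6 cm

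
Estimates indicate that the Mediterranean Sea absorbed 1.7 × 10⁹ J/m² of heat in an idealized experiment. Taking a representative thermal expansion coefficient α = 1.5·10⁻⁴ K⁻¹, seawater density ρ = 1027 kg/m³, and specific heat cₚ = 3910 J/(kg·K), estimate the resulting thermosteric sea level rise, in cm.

6.35 cm of thermosteric rise

Δh = αQ/(ρcₚ) = 1.5×10⁻⁴ × 1.7×10⁹ / (1027 × 3910) ≈ 0.063503 m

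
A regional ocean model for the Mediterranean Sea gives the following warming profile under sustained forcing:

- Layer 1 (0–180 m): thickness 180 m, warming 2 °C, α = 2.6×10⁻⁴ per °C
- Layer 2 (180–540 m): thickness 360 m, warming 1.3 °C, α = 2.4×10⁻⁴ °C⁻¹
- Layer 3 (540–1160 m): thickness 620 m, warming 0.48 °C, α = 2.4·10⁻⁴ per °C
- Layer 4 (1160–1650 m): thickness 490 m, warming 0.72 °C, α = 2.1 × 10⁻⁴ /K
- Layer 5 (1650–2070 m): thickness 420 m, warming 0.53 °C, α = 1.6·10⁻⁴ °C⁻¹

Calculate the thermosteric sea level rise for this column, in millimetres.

0–180 m: 2.6×10⁻⁴ × 2 × 180 = 0.09360 m
180–540 m: 1.3 × 360 × 2.4×10⁻⁴ = 0.11232 m
540–1160 m: 2.4×10⁻⁴ × 620 × 0.48 = 0.071424 m
1160–1650 m: 0.72 × 2.1×10⁻⁴ × 490 = 0.074088 m
1650–2070 m: 420 × 0.53 × 1.6×10⁻⁴ = 0.035616 m
Δh = 0.09360 + 0.11232 + 0.071424 + 0.074088 + 0.035616 = 0.387048 m

Δh ≈ 390 mm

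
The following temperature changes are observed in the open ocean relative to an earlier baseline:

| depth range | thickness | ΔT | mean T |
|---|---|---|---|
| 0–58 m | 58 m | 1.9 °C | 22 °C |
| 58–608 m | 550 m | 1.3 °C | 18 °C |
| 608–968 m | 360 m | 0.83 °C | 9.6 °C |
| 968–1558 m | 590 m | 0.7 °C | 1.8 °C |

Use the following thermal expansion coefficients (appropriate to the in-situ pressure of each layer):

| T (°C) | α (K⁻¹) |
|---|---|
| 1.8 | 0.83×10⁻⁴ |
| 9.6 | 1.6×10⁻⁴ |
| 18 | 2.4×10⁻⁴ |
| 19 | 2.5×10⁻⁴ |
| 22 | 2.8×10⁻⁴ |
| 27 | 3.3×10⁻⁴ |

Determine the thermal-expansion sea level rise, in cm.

Layer 1 at 22 °C → α = 2.8×10⁻⁴ K⁻¹
Layer 2 at 18 °C → α = 2.4×10⁻⁴ K⁻¹
Layer 3 at 9.6 °C → α = 1.6×10⁻⁴ K⁻¹
Layer 4 at 1.8 °C → α = 0.83×10⁻⁴ K⁻¹
58 × 2.8×10⁻⁴ × 1.9 = 0.030856 m
58–608 m: 1.3 × 550 × 2.4×10⁻⁴ = 0.17160 m
1.6×10⁻⁴ × 360 × 0.83 = 0.047808 m
Layer 4: 590 × 0.83×10⁻⁴ × 0.7 = 0.034279 m
Δh = 0.030856 + 0.17160 + 0.047808 + 0.034279 = 0.284543 m

28.5 cm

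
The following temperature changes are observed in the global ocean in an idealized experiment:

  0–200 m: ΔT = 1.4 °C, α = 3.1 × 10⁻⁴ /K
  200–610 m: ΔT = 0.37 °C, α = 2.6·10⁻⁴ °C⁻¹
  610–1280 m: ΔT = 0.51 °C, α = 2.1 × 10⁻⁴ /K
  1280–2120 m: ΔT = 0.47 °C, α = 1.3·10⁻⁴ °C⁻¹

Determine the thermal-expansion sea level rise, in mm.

Layer 1: 1.4 × 200 × 3.1×10⁻⁴ = 0.08680 m
Layer 2: 410 × 0.37 × 2.6×10⁻⁴ = 0.039442 m
0.51 × 670 × 2.1×10⁻⁴ = 0.071757 m
1280–2120 m: 840 × 1.3×10⁻⁴ × 0.47 = 0.051324 m
Δh = 0.08680 + 0.039442 + 0.071757 + 0.051324 = 0.249323 m

250 mm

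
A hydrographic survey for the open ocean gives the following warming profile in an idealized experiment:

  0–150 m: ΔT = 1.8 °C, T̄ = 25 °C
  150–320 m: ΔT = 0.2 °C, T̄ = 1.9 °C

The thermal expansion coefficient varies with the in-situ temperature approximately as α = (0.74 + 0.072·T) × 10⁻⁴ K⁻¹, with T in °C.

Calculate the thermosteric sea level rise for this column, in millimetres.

Layer 1: α = (0.74 + 0.072×25)×10⁻⁴ = 2.54×10⁻⁴ K⁻¹
Layer 2: α = (0.74 + 0.072×1.9)×10⁻⁴ = 0.8768×10⁻⁴ K⁻¹
0–150 m: 150 × 1.8 × 2.54×10⁻⁴ = 0.06858 m
Layer 2: 0.8768×10⁻⁴ × 170 × 0.2 = 0.00298112 m
Δh = 0.06858 + 0.00298112 = 0.07156112 m

Δh ≈ 71.6 mm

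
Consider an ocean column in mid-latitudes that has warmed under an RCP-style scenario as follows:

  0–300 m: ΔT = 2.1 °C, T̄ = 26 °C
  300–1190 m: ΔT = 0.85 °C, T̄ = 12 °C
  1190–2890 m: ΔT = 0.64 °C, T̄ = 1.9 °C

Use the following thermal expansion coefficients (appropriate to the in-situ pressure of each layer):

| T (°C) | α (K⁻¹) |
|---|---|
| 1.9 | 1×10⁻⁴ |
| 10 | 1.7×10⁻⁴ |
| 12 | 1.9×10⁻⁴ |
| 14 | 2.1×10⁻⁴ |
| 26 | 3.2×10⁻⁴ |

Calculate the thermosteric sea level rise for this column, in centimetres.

Δh = 45.4 cm

Layer 1 at 26 °C → α = 3.2×10⁻⁴ K⁻¹
Layer 2 at 12 °C → α = 1.9×10⁻⁴ K⁻¹
Layer 3 at 1.9 °C → α = 1×10⁻⁴ K⁻¹
0–300 m: 2.1 × 300 × 3.2×10⁻⁴ = 0.20160 m
890 × 0.85 × 1.9×10⁻⁴ = 0.143735 m
Layer 3: 1×10⁻⁴ × 1700 × 0.64 = 0.10880 m
Δh = 0.20160 + 0.143735 + 0.10880 = 0.454135 m ≈ 45.4 cm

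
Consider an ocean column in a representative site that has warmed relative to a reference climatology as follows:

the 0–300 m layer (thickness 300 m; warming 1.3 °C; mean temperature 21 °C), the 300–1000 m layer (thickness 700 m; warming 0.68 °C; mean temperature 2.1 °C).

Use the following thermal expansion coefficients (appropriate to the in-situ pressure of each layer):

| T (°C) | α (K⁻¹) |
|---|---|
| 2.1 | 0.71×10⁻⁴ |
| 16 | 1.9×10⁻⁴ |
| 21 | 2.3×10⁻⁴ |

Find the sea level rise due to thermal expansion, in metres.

Layer 1 at 21 °C → α = 2.3×10⁻⁴ K⁻¹
Layer 2 at 2.1 °C → α = 0.71×10⁻⁴ K⁻¹
2.3×10⁻⁴ × 1.3 × 300 = 0.08970 m
300–1000 m: 0.68 × 700 × 0.71×10⁻⁴ = 0.033796 m
Δh = 0.08970 + 0.033796 = 0.123496 m ≈ 0.12 m

Δh = 0.12 m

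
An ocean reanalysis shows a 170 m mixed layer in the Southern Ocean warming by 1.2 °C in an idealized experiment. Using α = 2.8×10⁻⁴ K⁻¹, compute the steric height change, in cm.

5.7 cm

Δh = αΔT·H = 2.8×10⁻⁴ × 1.2 × 170 = 0.05712 m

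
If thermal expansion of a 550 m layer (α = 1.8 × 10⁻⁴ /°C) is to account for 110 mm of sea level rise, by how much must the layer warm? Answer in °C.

about 1.11 °C

ΔT = Δh/(αH) = 0.11 / (1.8×10⁻⁴ × 550) ≈ 1.111 °C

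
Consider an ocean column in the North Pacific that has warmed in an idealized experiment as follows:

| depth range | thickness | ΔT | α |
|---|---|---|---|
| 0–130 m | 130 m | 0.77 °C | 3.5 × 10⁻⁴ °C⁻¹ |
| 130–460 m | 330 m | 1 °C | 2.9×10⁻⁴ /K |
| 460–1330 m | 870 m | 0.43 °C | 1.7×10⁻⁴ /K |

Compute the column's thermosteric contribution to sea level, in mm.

130 × 0.77 × 3.5×10⁻⁴ = 0.035035 m
1 × 330 × 2.9×10⁻⁴ = 0.09570 m
Layer 3: 870 × 1.7×10⁻⁴ × 0.43 = 0.063597 m
Δh = 0.035035 + 0.09570 + 0.063597 = 0.194332 m

about 194 mm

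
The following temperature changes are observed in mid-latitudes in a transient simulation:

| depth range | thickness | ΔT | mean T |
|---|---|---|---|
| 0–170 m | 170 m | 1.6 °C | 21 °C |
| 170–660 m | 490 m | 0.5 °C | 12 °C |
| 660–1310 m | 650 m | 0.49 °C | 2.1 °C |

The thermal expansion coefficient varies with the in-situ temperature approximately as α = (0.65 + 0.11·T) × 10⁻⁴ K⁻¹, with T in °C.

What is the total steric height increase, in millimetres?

Δh = 157 mm

Layer 1: α = (0.65 + 0.11×21)×10⁻⁴ = 2.96×10⁻⁴ K⁻¹
Layer 2: α = (0.65 + 0.11×12)×10⁻⁴ = 1.97×10⁻⁴ K⁻¹
Layer 3: α = (0.65 + 0.11×2.1)×10⁻⁴ = 0.881×10⁻⁴ K⁻¹
2.96×10⁻⁴ × 170 × 1.6 = 0.080512 m
Layer 2: 1.97×10⁻⁴ × 0.5 × 490 = 0.048265 m
Layer 3: 0.49 × 650 × 0.881×10⁻⁴ = 0.02805985 m
Δh = 0.080512 + 0.048265 + 0.02805985 = 0.15683685 m ≈ 157 mm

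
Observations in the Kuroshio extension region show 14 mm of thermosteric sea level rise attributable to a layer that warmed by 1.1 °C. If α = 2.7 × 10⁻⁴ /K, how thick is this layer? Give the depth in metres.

H = Δh/(αΔT) = 0.014 / (2.7×10⁻⁴ × 1.1) ≈ 47.14 m

H ≈ 47.1 m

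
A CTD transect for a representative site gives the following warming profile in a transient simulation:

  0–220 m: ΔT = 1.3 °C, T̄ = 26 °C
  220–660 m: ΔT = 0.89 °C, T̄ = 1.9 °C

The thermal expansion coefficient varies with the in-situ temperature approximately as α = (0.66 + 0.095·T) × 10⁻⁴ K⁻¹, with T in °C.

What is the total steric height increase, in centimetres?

about 12 cm

Layer 1: α = (0.66 + 0.095×26)×10⁻⁴ = 3.13×10⁻⁴ K⁻¹
Layer 2: α = (0.66 + 0.095×1.9)×10⁻⁴ = 0.8405×10⁻⁴ K⁻¹
0–220 m: 3.13×10⁻⁴ × 1.3 × 220 = 0.089518 m
Layer 2: 0.89 × 440 × 0.8405×10⁻⁴ = 0.03291398 m
Δh = 0.089518 + 0.03291398 = 0.12243198 m ≈ 12 cm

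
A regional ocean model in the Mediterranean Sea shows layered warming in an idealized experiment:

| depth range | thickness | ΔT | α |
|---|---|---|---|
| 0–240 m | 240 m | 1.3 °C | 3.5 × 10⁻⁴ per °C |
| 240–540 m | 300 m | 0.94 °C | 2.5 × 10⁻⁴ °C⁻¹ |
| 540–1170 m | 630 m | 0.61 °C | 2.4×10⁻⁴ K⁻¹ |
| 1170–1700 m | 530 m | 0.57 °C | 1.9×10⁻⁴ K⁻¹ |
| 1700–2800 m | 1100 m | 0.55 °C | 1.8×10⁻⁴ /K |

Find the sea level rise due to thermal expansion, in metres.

0.438 m

240 × 1.3 × 3.5×10⁻⁴ = 0.10920 m
Layer 2: 2.5×10⁻⁴ × 0.94 × 300 = 0.07050 m
540–1170 m: 630 × 2.4×10⁻⁴ × 0.61 = 0.092232 m
530 × 1.9×10⁻⁴ × 0.57 = 0.057399 m
1.8×10⁻⁴ × 0.55 × 1100 = 0.10890 m
Δh = 0.10920 + 0.07050 + 0.092232 + 0.057399 + 0.10890 = 0.438231 m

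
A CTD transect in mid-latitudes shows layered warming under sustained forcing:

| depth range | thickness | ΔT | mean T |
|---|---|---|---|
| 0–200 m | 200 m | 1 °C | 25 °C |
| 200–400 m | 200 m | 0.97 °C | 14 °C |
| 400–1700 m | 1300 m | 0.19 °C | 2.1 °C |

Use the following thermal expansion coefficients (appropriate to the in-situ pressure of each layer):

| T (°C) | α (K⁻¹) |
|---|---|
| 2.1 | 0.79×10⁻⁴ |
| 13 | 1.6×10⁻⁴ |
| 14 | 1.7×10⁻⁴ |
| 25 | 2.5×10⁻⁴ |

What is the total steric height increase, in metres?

about 0.10 m

Layer 1 at 25 °C → α = 2.5×10⁻⁴ K⁻¹
Layer 2 at 14 °C → α = 1.7×10⁻⁴ K⁻¹
Layer 3 at 2.1 °C → α = 0.79×10⁻⁴ K⁻¹
Layer 1: 1 × 2.5×10⁻⁴ × 200 = 0.05000 m
200–400 m: 1.7×10⁻⁴ × 0.97 × 200 = 0.03298 m
400–1700 m: 1300 × 0.19 × 0.79×10⁻⁴ = 0.019513 m
Δh = 0.05000 + 0.03298 + 0.019513 = 0.102493 m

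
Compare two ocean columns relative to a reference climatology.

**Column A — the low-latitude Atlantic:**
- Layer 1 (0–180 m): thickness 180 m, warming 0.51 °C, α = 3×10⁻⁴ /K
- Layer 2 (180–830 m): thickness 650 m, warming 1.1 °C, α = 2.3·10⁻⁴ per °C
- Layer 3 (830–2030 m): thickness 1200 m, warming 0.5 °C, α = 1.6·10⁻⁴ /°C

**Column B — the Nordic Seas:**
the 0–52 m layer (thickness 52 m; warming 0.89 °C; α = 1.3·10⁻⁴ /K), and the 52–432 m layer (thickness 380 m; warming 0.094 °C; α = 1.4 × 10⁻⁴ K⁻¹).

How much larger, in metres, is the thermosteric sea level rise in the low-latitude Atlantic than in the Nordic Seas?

A 3×10⁻⁴ × 180 × 0.51 = 0.02754 m
A 1.1 × 2.3×10⁻⁴ × 650 = 0.16445 m
A Layer 3: 0.5 × 1200 × 1.6×10⁻⁴ = 0.09600 m
A total: 0.28799 m
B 1.3×10⁻⁴ × 0.89 × 52 = 0.0060164 m
B 0.094 × 380 × 1.4×10⁻⁴ = 0.0050008 m
B total: 0.0110172 m
Difference: 0.28799 − 0.0110172 = 0.2769728 m

0.277 m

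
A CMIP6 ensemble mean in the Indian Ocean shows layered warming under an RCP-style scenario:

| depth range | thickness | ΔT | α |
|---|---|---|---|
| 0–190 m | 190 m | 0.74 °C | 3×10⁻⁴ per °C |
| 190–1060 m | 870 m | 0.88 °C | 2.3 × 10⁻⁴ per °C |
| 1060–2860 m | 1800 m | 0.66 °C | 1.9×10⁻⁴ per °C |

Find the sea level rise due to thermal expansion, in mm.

Layer 1: 190 × 0.74 × 3×10⁻⁴ = 0.04218 m
190–1060 m: 870 × 2.3×10⁻⁴ × 0.88 = 0.176088 m
1060–2860 m: 1800 × 1.9×10⁻⁴ × 0.66 = 0.22572 m
Δh = 0.04218 + 0.176088 + 0.22572 = 0.443988 m

440 mm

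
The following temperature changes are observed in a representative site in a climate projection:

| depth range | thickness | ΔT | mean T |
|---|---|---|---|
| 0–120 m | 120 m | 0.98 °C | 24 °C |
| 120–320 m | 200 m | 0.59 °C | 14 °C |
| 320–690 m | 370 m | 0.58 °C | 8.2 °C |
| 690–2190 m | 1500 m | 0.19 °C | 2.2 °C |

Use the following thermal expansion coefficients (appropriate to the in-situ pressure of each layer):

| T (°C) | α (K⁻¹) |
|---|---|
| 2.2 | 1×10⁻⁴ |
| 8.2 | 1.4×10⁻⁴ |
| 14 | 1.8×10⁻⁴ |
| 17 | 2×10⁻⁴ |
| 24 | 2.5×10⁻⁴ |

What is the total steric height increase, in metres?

about 0.109 m

Layer 1 at 24 °C → α = 2.5×10⁻⁴ K⁻¹
Layer 2 at 14 °C → α = 1.8×10⁻⁴ K⁻¹
Layer 3 at 8.2 °C → α = 1.4×10⁻⁴ K⁻¹
Layer 4 at 2.2 °C → α = 1×10⁻⁴ K⁻¹
0–120 m: 0.98 × 2.5×10⁻⁴ × 120 = 0.02940 m
120–320 m: 200 × 1.8×10⁻⁴ × 0.59 = 0.02124 m
Layer 3: 1.4×10⁻⁴ × 0.58 × 370 = 0.030044 m
Layer 4: 0.19 × 1×10⁻⁴ × 1500 = 0.02850 m
Δh = 0.02940 + 0.02124 + 0.030044 + 0.02850 = 0.109184 m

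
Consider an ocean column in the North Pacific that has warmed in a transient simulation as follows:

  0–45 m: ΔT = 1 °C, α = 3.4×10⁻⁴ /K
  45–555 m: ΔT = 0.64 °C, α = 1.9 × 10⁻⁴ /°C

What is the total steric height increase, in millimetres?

Δh = 77 mm

Layer 1: 3.4×10⁻⁴ × 45 × 1 = 0.01530 m
45–555 m: 1.9×10⁻⁴ × 0.64 × 510 = 0.062016 m
Δh = 0.01530 + 0.062016 = 0.077316 m ≈ 77 mm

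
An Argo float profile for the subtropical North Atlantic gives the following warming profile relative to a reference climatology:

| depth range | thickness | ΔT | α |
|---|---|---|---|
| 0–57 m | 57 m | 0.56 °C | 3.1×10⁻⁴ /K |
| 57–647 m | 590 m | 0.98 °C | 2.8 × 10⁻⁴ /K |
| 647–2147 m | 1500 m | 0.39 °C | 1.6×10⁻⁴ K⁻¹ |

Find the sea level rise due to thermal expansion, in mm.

265 mm of thermosteric rise

Layer 1: 57 × 0.56 × 3.1×10⁻⁴ = 0.0098952 m
Layer 2: 2.8×10⁻⁴ × 590 × 0.98 = 0.161896 m
647–2147 m: 1.6×10⁻⁴ × 0.39 × 1500 = 0.09360 m
Δh = 0.0098952 + 0.161896 + 0.09360 = 0.2653912 m ≈ 265 mm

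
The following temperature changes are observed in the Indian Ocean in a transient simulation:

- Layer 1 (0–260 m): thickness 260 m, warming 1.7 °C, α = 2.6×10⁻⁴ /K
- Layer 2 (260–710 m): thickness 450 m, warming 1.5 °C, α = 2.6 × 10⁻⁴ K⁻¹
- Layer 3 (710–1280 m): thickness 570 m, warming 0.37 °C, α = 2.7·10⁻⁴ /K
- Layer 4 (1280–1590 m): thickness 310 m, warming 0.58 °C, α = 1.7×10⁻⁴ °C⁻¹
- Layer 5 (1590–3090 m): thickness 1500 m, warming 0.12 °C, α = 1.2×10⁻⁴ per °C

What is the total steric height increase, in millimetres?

400 mm of thermosteric rise

Layer 1: 260 × 1.7 × 2.6×10⁻⁴ = 0.11492 m
450 × 1.5 × 2.6×10⁻⁴ = 0.17550 m
570 × 0.37 × 2.7×10⁻⁴ = 0.056943 m
0.58 × 1.7×10⁻⁴ × 310 = 0.030566 m
0.12 × 1.2×10⁻⁴ × 1500 = 0.02160 m
Δh = 0.11492 + 0.17550 + 0.056943 + 0.030566 + 0.02160 = 0.399529 m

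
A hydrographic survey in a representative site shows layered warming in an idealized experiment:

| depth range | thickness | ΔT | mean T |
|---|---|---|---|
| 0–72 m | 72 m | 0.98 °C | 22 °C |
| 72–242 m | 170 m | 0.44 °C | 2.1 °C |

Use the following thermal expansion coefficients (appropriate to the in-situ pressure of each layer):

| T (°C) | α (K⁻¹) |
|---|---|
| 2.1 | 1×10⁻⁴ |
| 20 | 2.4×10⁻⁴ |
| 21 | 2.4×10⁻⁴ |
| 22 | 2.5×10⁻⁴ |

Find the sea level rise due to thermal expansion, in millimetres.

25 mm of thermosteric rise

Layer 1 at 22 °C → α = 2.5×10⁻⁴ K⁻¹
Layer 2 at 2.1 °C → α = 1×10⁻⁴ K⁻¹
0.98 × 72 × 2.5×10⁻⁴ = 0.01764 m
170 × 1×10⁻⁴ × 0.44 = 0.00748 m
Δh = 0.01764 + 0.00748 = 0.02512 m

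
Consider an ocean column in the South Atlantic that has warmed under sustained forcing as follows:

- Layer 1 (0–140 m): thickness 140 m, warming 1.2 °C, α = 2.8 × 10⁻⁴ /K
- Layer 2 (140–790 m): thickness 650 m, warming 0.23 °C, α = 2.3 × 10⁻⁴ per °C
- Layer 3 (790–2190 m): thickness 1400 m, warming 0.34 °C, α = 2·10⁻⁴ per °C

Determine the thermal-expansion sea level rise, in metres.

0.177 m of thermosteric rise

0–140 m: 140 × 2.8×10⁻⁴ × 1.2 = 0.04704 m
Layer 2: 650 × 2.3×10⁻⁴ × 0.23 = 0.034385 m
0.34 × 2×10⁻⁴ × 1400 = 0.09520 m
Δh = 0.04704 + 0.034385 + 0.09520 = 0.176625 m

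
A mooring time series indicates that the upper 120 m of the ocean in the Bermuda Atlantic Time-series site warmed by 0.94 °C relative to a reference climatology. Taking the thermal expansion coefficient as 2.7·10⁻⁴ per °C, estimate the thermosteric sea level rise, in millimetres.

30.5 mm of thermosteric rise

Δh = αΔT·H = 2.7×10⁻⁴ × 0.94 × 120 = 0.030456 m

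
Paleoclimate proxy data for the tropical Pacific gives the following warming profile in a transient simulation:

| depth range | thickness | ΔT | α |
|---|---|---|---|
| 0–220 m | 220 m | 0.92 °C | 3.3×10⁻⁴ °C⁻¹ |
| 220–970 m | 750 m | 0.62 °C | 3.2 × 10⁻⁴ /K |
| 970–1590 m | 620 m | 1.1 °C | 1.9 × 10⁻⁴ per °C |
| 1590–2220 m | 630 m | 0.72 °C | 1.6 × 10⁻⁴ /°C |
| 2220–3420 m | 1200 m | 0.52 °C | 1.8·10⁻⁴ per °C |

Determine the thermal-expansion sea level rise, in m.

Layer 1: 0.92 × 220 × 3.3×10⁻⁴ = 0.066792 m
Layer 2: 750 × 3.2×10⁻⁴ × 0.62 = 0.14880 m
1.1 × 1.9×10⁻⁴ × 620 = 0.12958 m
Layer 4: 630 × 1.6×10⁻⁴ × 0.72 = 0.072576 m
Layer 5: 1200 × 0.52 × 1.8×10⁻⁴ = 0.11232 m
Δh = 0.066792 + 0.14880 + 0.12958 + 0.072576 + 0.11232 = 0.530068 m

about 0.530 m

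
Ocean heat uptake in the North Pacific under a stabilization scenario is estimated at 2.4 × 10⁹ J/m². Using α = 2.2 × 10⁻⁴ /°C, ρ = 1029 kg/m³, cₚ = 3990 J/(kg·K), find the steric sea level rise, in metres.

Δh = αQ/(ρcₚ) = 2.2×10⁻⁴ × 2.4×10⁹ / (1029 × 3990) ≈ 0.12860 m

Δh ≈ 0.129 m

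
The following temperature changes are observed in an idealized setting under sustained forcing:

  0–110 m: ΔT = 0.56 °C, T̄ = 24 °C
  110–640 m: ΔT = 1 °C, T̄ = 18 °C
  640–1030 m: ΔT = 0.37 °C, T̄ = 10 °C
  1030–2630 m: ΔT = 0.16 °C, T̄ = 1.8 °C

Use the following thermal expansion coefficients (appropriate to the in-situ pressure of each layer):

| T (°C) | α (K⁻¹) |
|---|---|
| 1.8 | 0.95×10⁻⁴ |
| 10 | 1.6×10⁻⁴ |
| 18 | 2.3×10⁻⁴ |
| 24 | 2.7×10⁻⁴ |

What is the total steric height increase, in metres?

about 0.19 m

Layer 1 at 24 °C → α = 2.7×10⁻⁴ K⁻¹
Layer 2 at 18 °C → α = 2.3×10⁻⁴ K⁻¹
Layer 3 at 10 °C → α = 1.6×10⁻⁴ K⁻¹
Layer 4 at 1.8 °C → α = 0.95×10⁻⁴ K⁻¹
Layer 1: 110 × 2.7×10⁻⁴ × 0.56 = 0.016632 m
Layer 2: 530 × 1 × 2.3×10⁻⁴ = 0.12190 m
390 × 1.6×10⁻⁴ × 0.37 = 0.023088 m
Layer 4: 0.95×10⁻⁴ × 0.16 × 1600 = 0.02432 m
Δh = 0.016632 + 0.12190 + 0.023088 + 0.02432 = 0.18594 m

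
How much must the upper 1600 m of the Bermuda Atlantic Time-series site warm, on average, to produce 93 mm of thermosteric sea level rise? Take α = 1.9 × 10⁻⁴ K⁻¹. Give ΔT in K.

ΔT ≈ 0.306 K

ΔT = Δh/(αH) = 0.093 / (1.9×10⁻⁴ × 1600) ≈ 0.3059 K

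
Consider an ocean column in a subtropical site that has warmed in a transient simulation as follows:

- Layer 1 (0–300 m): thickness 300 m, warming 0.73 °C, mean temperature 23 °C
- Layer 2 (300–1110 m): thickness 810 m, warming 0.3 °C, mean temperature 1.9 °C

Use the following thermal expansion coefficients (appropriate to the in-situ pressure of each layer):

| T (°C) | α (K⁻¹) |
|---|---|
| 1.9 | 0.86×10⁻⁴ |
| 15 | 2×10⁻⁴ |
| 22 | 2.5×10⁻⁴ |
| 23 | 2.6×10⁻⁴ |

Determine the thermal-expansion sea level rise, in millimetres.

78 mm of thermosteric rise

Layer 1 at 23 °C → α = 2.6×10⁻⁴ K⁻¹
Layer 2 at 1.9 °C → α = 0.86×10⁻⁴ K⁻¹
300 × 0.73 × 2.6×10⁻⁴ = 0.05694 m
Layer 2: 0.86×10⁻⁴ × 0.3 × 810 = 0.020898 m
Δh = 0.05694 + 0.020898 = 0.077838 m ≈ 78 mm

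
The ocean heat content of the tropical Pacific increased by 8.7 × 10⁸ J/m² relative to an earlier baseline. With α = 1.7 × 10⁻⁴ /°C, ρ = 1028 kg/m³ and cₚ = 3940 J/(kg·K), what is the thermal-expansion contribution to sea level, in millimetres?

about 37 mm

Δh = αQ/(ρcₚ) = 1.7×10⁻⁴ × 8.7×10⁸ / (1028 × 3940) ≈ 0.036516 m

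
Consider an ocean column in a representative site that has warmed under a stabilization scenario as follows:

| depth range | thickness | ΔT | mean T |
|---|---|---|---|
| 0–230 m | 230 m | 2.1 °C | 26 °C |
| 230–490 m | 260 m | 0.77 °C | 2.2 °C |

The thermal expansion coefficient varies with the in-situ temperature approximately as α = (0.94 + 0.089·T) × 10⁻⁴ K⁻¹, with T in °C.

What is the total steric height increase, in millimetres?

Layer 1: α = (0.94 + 0.089×26)×10⁻⁴ = 3.254×10⁻⁴ K⁻¹
Layer 2: α = (0.94 + 0.089×2.2)×10⁻⁴ = 1.1358×10⁻⁴ K⁻¹
0–230 m: 3.254×10⁻⁴ × 2.1 × 230 = 0.1571682 m
0.77 × 260 × 1.1358×10⁻⁴ = 0.022738716 m
Δh = 0.1571682 + 0.022738716 = 0.179906916 m

Δh ≈ 180 mm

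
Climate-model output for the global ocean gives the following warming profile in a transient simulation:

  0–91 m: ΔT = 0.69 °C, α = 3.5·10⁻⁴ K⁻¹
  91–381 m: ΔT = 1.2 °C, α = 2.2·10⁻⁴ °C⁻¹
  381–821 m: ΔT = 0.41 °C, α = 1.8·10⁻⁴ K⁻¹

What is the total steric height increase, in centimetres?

Δh = 13.1 cm

0–91 m: 0.69 × 3.5×10⁻⁴ × 91 = 0.0219765 m
2.2×10⁻⁴ × 1.2 × 290 = 0.07656 m
381–821 m: 1.8×10⁻⁴ × 440 × 0.41 = 0.032472 m
Δh = 0.0219765 + 0.07656 + 0.032472 = 0.1310085 m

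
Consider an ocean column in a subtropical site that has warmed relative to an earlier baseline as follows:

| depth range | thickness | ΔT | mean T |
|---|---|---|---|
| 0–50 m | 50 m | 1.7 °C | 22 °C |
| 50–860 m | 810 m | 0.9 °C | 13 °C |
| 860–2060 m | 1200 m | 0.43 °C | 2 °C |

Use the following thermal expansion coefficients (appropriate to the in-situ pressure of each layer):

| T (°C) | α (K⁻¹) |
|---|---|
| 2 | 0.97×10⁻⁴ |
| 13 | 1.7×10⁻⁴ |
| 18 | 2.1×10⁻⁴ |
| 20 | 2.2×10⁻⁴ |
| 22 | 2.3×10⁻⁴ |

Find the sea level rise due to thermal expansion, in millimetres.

Δh = 190 mm

Layer 1 at 22 °C → α = 2.3×10⁻⁴ K⁻¹
Layer 2 at 13 °C → α = 1.7×10⁻⁴ K⁻¹
Layer 3 at 2 °C → α = 0.97×10⁻⁴ K⁻¹
Layer 1: 1.7 × 2.3×10⁻⁴ × 50 = 0.01955 m
50–860 m: 1.7×10⁻⁴ × 0.9 × 810 = 0.12393 m
Layer 3: 1200 × 0.97×10⁻⁴ × 0.43 = 0.050052 m
Δh = 0.01955 + 0.12393 + 0.050052 = 0.193532 m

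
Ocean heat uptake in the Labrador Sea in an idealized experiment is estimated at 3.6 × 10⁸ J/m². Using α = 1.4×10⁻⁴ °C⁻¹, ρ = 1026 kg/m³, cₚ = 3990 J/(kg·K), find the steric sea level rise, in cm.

Δh = αQ/(ρcₚ) = 1.4×10⁻⁴ × 3.6×10⁸ / (1026 × 3990) ≈ 0.012311 m

1.23 cm of thermosteric rise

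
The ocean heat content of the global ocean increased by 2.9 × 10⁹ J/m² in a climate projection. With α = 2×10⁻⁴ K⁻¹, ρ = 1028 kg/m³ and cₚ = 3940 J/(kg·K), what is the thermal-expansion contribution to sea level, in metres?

0.143 m

Δh = αQ/(ρcₚ) = 2×10⁻⁴ × 2.9×10⁹ / (1028 × 3940) ≈ 0.14320 m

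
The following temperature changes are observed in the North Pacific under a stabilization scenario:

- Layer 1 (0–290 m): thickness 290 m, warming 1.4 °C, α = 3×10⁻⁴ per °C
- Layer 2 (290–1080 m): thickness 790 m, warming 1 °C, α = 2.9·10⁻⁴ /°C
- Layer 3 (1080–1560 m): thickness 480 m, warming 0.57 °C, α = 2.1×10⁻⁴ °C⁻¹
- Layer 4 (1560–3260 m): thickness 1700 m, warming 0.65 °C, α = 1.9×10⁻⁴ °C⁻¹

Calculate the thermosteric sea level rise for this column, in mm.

Layer 1: 290 × 1.4 × 3×10⁻⁴ = 0.12180 m
290–1080 m: 790 × 2.9×10⁻⁴ × 1 = 0.22910 m
1080–1560 m: 0.57 × 480 × 2.1×10⁻⁴ = 0.057456 m
Layer 4: 1.9×10⁻⁴ × 1700 × 0.65 = 0.20995 m
Δh = 0.12180 + 0.22910 + 0.057456 + 0.20995 = 0.618306 m

618 mm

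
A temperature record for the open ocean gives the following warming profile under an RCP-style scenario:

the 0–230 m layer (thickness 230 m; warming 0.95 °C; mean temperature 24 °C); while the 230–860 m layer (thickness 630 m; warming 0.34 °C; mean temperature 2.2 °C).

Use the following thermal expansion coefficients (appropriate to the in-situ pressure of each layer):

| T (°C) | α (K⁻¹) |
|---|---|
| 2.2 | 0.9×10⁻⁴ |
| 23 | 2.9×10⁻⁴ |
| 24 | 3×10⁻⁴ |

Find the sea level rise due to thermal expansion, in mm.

Layer 1 at 24 °C → α = 3×10⁻⁴ K⁻¹
Layer 2 at 2.2 °C → α = 0.9×10⁻⁴ K⁻¹
0.95 × 230 × 3×10⁻⁴ = 0.06555 m
0.34 × 0.9×10⁻⁴ × 630 = 0.019278 m
Δh = 0.06555 + 0.019278 = 0.084828 m

84.8 mm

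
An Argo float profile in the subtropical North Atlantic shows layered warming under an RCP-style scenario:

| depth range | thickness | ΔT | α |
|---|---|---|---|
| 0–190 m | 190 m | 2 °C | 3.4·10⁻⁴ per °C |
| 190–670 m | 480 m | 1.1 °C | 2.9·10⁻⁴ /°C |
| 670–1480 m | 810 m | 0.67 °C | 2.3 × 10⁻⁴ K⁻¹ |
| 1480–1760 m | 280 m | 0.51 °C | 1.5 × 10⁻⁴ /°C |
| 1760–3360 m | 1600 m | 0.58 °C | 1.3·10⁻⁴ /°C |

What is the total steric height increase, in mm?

549 mm of thermosteric rise

Layer 1: 190 × 3.4×10⁻⁴ × 2 = 0.12920 m
Layer 2: 480 × 2.9×10⁻⁴ × 1.1 = 0.15312 m
670–1480 m: 0.67 × 810 × 2.3×10⁻⁴ = 0.124821 m
0.51 × 1.5×10⁻⁴ × 280 = 0.02142 m
1600 × 1.3×10⁻⁴ × 0.58 = 0.12064 m
Δh = 0.12920 + 0.15312 + 0.124821 + 0.02142 + 0.12064 = 0.549201 m ≈ 549 mm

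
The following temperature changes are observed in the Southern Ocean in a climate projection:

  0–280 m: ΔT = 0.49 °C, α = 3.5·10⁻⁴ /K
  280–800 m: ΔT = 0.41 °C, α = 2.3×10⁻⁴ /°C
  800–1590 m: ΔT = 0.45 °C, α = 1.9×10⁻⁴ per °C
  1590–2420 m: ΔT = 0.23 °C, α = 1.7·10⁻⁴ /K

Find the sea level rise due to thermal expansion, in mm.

Δh = 197 mm

Layer 1: 3.5×10⁻⁴ × 280 × 0.49 = 0.04802 m
280–800 m: 0.41 × 520 × 2.3×10⁻⁴ = 0.049036 m
1.9×10⁻⁴ × 0.45 × 790 = 0.067545 m
Layer 4: 0.23 × 1.7×10⁻⁴ × 830 = 0.032453 m
Δh = 0.04802 + 0.049036 + 0.067545 + 0.032453 = 0.197054 m ≈ 197 mm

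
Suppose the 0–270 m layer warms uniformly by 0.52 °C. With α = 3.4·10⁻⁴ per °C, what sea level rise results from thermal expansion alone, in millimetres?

47.7 mm

Δh = αΔT·H = 3.4×10⁻⁴ × 0.52 × 270 = 0.047736 m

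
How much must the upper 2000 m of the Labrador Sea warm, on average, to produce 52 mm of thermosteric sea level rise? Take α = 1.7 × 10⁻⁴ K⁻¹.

ΔT = Δh/(αH) = 0.052 / (1.7×10⁻⁴ × 2000) ≈ 0.1529 °C

0.153 °C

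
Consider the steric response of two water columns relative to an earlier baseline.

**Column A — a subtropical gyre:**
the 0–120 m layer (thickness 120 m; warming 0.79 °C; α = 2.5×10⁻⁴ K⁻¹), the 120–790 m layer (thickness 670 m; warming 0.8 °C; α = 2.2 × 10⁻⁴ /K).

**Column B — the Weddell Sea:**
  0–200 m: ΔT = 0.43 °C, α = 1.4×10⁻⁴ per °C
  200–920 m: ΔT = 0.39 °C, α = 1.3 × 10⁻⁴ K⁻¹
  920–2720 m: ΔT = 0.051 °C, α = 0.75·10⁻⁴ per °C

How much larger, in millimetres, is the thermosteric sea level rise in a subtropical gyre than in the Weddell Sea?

A 0–120 m: 0.79 × 120 × 2.5×10⁻⁴ = 0.02370 m
A 2.2×10⁻⁴ × 0.8 × 670 = 0.11792 m
A total: 0.14162 m
B 0–200 m: 0.43 × 1.4×10⁻⁴ × 200 = 0.01204 m
B 200–920 m: 1.3×10⁻⁴ × 0.39 × 720 = 0.036504 m
B 0.051 × 1800 × 0.75×10⁻⁴ = 0.006885 m
B total: 0.055429 m
Difference: 0.14162 − 0.055429 = 0.086191 m

Δh_A − Δh_B ≈ 86.2 mm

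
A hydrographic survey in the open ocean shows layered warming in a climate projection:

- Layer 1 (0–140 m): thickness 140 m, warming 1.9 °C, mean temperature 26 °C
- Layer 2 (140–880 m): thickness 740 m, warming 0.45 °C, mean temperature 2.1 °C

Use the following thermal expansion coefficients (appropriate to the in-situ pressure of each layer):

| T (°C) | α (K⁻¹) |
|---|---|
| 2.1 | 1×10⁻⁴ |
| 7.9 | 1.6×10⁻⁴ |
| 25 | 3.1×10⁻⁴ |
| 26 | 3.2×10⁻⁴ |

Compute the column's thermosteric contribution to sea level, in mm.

about 118 mm

Layer 1 at 26 °C → α = 3.2×10⁻⁴ K⁻¹
Layer 2 at 2.1 °C → α = 1×10⁻⁴ K⁻¹
0–140 m: 140 × 3.2×10⁻⁴ × 1.9 = 0.08512 m
Layer 2: 740 × 1×10⁻⁴ × 0.45 = 0.03330 m
Δh = 0.08512 + 0.03330 = 0.11842 m ≈ 118 mm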